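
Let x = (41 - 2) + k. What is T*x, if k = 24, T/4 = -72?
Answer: -18144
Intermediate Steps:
T = -288 (T = 4*(-72) = -288)
x = 63 (x = (41 - 2) + 24 = 39 + 24 = 63)
T*x = -288*63 = -18144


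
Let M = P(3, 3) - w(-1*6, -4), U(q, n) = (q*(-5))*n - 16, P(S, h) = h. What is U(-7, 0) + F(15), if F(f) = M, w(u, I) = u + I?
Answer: -3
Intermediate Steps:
w(u, I) = I + u
U(q, n) = -16 - 5*n*q (U(q, n) = (-5*q)*n - 16 = -5*n*q - 16 = -16 - 5*n*q)
M = 13 (M = 3 - (-4 - 1*6) = 3 - (-4 - 6) = 3 - 1*(-10) = 3 + 10 = 13)
F(f) = 13
U(-7, 0) + F(15) = (-16 - 5*0*(-7)) + 13 = (-16 + 0) + 13 = -16 + 13 = -3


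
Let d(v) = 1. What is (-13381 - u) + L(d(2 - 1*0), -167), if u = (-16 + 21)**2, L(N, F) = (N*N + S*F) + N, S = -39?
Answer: -6891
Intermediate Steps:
L(N, F) = N + N**2 - 39*F (L(N, F) = (N*N - 39*F) + N = (N**2 - 39*F) + N = N + N**2 - 39*F)
u = 25 (u = 5**2 = 25)
(-13381 - u) + L(d(2 - 1*0), -167) = (-13381 - 1*25) + (1 + 1**2 - 39*(-167)) = (-13381 - 25) + (1 + 1 + 6513) = -13406 + 6515 = -6891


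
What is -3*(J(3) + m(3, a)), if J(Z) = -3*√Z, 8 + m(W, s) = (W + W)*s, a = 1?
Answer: 6 + 9*√3 ≈ 21.588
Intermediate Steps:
m(W, s) = -8 + 2*W*s (m(W, s) = -8 + (W + W)*s = -8 + (2*W)*s = -8 + 2*W*s)
-3*(J(3) + m(3, a)) = -3*(-3*√3 + (-8 + 2*3*1)) = -3*(-3*√3 + (-8 + 6)) = -3*(-3*√3 - 2) = -3*(-2 - 3*√3) = 6 + 9*√3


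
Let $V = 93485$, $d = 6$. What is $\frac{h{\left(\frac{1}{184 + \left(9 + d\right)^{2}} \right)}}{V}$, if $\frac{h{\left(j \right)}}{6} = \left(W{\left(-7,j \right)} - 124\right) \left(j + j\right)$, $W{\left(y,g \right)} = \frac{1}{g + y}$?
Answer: $- \frac{710594}{18238269105} \approx -3.8962 \cdot 10^{-5}$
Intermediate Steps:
$h{\left(j \right)} = 12 j \left(-124 + \frac{1}{-7 + j}\right)$ ($h{\left(j \right)} = 6 \left(\frac{1}{j - 7} - 124\right) \left(j + j\right) = 6 \left(\frac{1}{-7 + j} - 124\right) 2 j = 6 \left(-124 + \frac{1}{-7 + j}\right) 2 j = 6 \cdot 2 j \left(-124 + \frac{1}{-7 + j}\right) = 12 j \left(-124 + \frac{1}{-7 + j}\right)$)
$\frac{h{\left(\frac{1}{184 + \left(9 + d\right)^{2}} \right)}}{V} = \frac{12 \frac{1}{184 + \left(9 + 6\right)^{2}} \frac{1}{-7 + \frac{1}{184 + \left(9 + 6\right)^{2}}} \left(869 - \frac{124}{184 + \left(9 + 6\right)^{2}}\right)}{93485} = \frac{12 \left(869 - \frac{124}{184 + 15^{2}}\right)}{\left(184 + 15^{2}\right) \left(-7 + \frac{1}{184 + 15^{2}}\right)} \frac{1}{93485} = \frac{12 \left(869 - \frac{124}{184 + 225}\right)}{\left(184 + 225\right) \left(-7 + \frac{1}{184 + 225}\right)} \frac{1}{93485} = \frac{12 \left(869 - \frac{124}{409}\right)}{409 \left(-7 + \frac{1}{409}\right)} \frac{1}{93485} = 12 \cdot \frac{1}{409} \frac{1}{-7 + \frac{1}{409}} \left(869 - \frac{124}{409}\right) \frac{1}{93485} = 12 \cdot \frac{1}{409} \frac{1}{- \frac{2862}{409}} \left(869 - \frac{124}{409}\right) \frac{1}{93485} = 12 \cdot \frac{1}{409} \left(- \frac{409}{2862}\right) \frac{355297}{409} \cdot \frac{1}{93485} = \left(- \frac{710594}{195093}\right) \frac{1}{93485} = - \frac{710594}{18238269105}$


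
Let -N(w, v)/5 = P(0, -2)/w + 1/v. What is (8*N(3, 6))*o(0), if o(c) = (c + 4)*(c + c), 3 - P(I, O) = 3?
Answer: 0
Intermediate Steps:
P(I, O) = 0 (P(I, O) = 3 - 1*3 = 3 - 3 = 0)
o(c) = 2*c*(4 + c) (o(c) = (4 + c)*(2*c) = 2*c*(4 + c))
N(w, v) = -5/v (N(w, v) = -5*(0/w + 1/v) = -5*(0 + 1/v) = -5/v)
(8*N(3, 6))*o(0) = (8*(-5/6))*(2*0*(4 + 0)) = (8*(-5*⅙))*(2*0*4) = (8*(-⅚))*0 = -20/3*0 = 0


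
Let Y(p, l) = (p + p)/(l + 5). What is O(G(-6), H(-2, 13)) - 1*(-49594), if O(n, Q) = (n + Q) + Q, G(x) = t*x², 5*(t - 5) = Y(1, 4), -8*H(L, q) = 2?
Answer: 497751/10 ≈ 49775.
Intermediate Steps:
H(L, q) = -¼ (H(L, q) = -⅛*2 = -¼)
Y(p, l) = 2*p/(5 + l) (Y(p, l) = (2*p)/(5 + l) = 2*p/(5 + l))
t = 227/45 (t = 5 + (2*1/(5 + 4))/5 = 5 + (2*1/9)/5 = 5 + (2*1*(⅑))/5 = 5 + (⅕)*(2/9) = 5 + 2/45 = 227/45 ≈ 5.0444)
G(x) = 227*x²/45
O(n, Q) = n + 2*Q (O(n, Q) = (Q + n) + Q = n + 2*Q)
O(G(-6), H(-2, 13)) - 1*(-49594) = ((227/45)*(-6)² + 2*(-¼)) - 1*(-49594) = ((227/45)*36 - ½) + 49594 = (908/5 - ½) + 49594 = 1811/10 + 49594 = 497751/10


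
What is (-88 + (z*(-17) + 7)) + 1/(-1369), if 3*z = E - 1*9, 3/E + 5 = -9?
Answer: -551721/19166 ≈ -28.786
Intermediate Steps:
E = -3/14 (E = 3/(-5 - 9) = 3/(-14) = 3*(-1/14) = -3/14 ≈ -0.21429)
z = -43/14 (z = (-3/14 - 1*9)/3 = (-3/14 - 9)/3 = (1/3)*(-129/14) = -43/14 ≈ -3.0714)
(-88 + (z*(-17) + 7)) + 1/(-1369) = (-88 + (-43/14*(-17) + 7)) + 1/(-1369) = (-88 + (731/14 + 7)) - 1/1369 = (-88 + 829/14) - 1/1369 = -403/14 - 1/1369 = -551721/19166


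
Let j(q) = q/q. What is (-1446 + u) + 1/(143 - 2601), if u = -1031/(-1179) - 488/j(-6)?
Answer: -5602164169/2897982 ≈ -1933.1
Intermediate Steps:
j(q) = 1
u = -574321/1179 (u = -1031/(-1179) - 488/1 = -1031*(-1/1179) - 488*1 = 1031/1179 - 488 = -574321/1179 ≈ -487.13)
(-1446 + u) + 1/(143 - 2601) = (-1446 - 574321/1179) + 1/(143 - 2601) = -2279155/1179 + 1/(-2458) = -2279155/1179 - 1/2458 = -5602164169/2897982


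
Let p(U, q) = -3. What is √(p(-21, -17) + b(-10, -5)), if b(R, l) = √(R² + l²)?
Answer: √(-3 + 5*√5) ≈ 2.8601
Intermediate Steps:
√(p(-21, -17) + b(-10, -5)) = √(-3 + √((-10)² + (-5)²)) = √(-3 + √(100 + 25)) = √(-3 + √125) = √(-3 + 5*√5)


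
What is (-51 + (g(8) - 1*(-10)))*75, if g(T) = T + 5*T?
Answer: 525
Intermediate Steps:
g(T) = 6*T
(-51 + (g(8) - 1*(-10)))*75 = (-51 + (6*8 - 1*(-10)))*75 = (-51 + (48 + 10))*75 = (-51 + 58)*75 = 7*75 = 525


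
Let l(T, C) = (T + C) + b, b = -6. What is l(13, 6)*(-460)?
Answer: -5980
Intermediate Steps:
l(T, C) = -6 + C + T (l(T, C) = (T + C) - 6 = (C + T) - 6 = -6 + C + T)
l(13, 6)*(-460) = (-6 + 6 + 13)*(-460) = 13*(-460) = -5980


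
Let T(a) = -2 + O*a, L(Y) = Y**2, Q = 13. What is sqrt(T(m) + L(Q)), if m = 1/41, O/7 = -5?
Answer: 2*sqrt(69823)/41 ≈ 12.890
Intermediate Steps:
O = -35 (O = 7*(-5) = -35)
m = 1/41 ≈ 0.024390
T(a) = -2 - 35*a
sqrt(T(m) + L(Q)) = sqrt((-2 - 35*1/41) + 13**2) = sqrt((-2 - 35/41) + 169) = sqrt(-117/41 + 169) = sqrt(6812/41) = 2*sqrt(69823)/41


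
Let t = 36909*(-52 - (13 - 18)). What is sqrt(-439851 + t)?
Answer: I*sqrt(2174574) ≈ 1474.6*I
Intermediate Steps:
t = -1734723 (t = 36909*(-52 - 1*(-5)) = 36909*(-52 + 5) = 36909*(-47) = -1734723)
sqrt(-439851 + t) = sqrt(-439851 - 1734723) = sqrt(-2174574) = I*sqrt(2174574)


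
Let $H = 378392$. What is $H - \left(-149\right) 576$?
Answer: $464216$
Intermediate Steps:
$H - \left(-149\right) 576 = 378392 - \left(-149\right) 576 = 378392 - -85824 = 378392 + 85824 = 464216$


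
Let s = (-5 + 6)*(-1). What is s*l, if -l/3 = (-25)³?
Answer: -46875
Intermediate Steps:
s = -1 (s = 1*(-1) = -1)
l = 46875 (l = -3*(-25)³ = -3*(-15625) = 46875)
s*l = -1*46875 = -46875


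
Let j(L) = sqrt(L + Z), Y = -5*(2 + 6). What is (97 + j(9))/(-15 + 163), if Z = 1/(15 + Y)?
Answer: 97/148 + sqrt(14)/185 ≈ 0.67563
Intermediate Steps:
Y = -40 (Y = -5*8 = -40)
Z = -1/25 (Z = 1/(15 - 40) = 1/(-25) = -1/25 ≈ -0.040000)
j(L) = sqrt(-1/25 + L) (j(L) = sqrt(L - 1/25) = sqrt(-1/25 + L))
(97 + j(9))/(-15 + 163) = (97 + sqrt(-1 + 25*9)/5)/(-15 + 163) = (97 + sqrt(-1 + 225)/5)/148 = (97 + sqrt(224)/5)*(1/148) = (97 + (4*sqrt(14))/5)*(1/148) = (97 + 4*sqrt(14)/5)*(1/148) = 97/148 + sqrt(14)/185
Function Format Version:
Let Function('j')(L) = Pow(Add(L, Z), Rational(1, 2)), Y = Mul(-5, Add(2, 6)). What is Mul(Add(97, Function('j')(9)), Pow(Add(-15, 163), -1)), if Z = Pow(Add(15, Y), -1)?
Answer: Add(Rational(97, 148), Mul(Rational(1, 185), Pow(14, Rational(1, 2)))) ≈ 0.67563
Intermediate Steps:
Y = -40 (Y = Mul(-5, 8) = -40)
Z = Rational(-1, 25) (Z = Pow(Add(15, -40), -1) = Pow(-25, -1) = Rational(-1, 25) ≈ -0.040000)
Function('j')(L) = Pow(Add(Rational(-1, 25), L), Rational(1, 2)) (Function('j')(L) = Pow(Add(L, Rational(-1, 25)), Rational(1, 2)) = Pow(Add(Rational(-1, 25), L), Rational(1, 2)))
Mul(Add(97, Function('j')(9)), Pow(Add(-15, 163), -1)) = Mul(Add(97, Mul(Rational(1, 5), Pow(Add(-1, Mul(25, 9)), Rational(1, 2)))), Pow(Add(-15, 163), -1)) = Mul(Add(97, Mul(Rational(1, 5), Pow(Add(-1, 225), Rational(1, 2)))), Pow(148, -1)) = Mul(Add(97, Mul(Rational(1, 5), Pow(224, Rational(1, 2)))), Rational(1, 148)) = Mul(Add(97, Mul(Rational(1, 5), Mul(4, Pow(14, Rational(1, 2))))), Rational(1, 148)) = Mul(Add(97, Mul(Rational(4, 5), Pow(14, Rational(1, 2)))), Rational(1, 148)) = Add(Rational(97, 148), Mul(Rational(1, 185), Pow(14, Rational(1, 2))))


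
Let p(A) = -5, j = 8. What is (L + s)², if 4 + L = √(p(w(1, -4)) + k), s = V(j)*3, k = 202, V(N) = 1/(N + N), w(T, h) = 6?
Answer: 54153/256 - 61*√197/8 ≈ 104.51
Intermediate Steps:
V(N) = 1/(2*N)
s = 3/16 (s = ((½)/8)*3 = ((½)*(⅛))*3 = (1/16)*3 = 3/16 ≈ 0.18750)
L = -4 + √197 (L = -4 + √(-5 + 202) = -4 + √197 ≈ 10.036)
(L + s)² = ((-4 + √197) + 3/16)² = (-61/16 + √197)²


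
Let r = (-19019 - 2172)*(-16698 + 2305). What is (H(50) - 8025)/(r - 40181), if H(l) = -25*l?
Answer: -9275/304961882 ≈ -3.0414e-5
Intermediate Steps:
r = 305002063 (r = -21191*(-14393) = 305002063)
(H(50) - 8025)/(r - 40181) = (-25*50 - 8025)/(305002063 - 40181) = (-1250 - 8025)/304961882 = -9275*1/304961882 = -9275/304961882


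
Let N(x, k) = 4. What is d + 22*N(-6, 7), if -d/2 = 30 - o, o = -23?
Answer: -18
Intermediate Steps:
d = -106 (d = -2*(30 - 1*(-23)) = -2*(30 + 23) = -2*53 = -106)
d + 22*N(-6, 7) = -106 + 22*4 = -106 + 88 = -18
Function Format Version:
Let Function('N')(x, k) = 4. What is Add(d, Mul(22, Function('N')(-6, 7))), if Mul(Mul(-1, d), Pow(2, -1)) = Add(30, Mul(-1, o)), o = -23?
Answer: -18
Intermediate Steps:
d = -106 (d = Mul(-2, Add(30, Mul(-1, -23))) = Mul(-2, Add(30, 23)) = Mul(-2, 53) = -106)
Add(d, Mul(22, Function('N')(-6, 7))) = Add(-106, Mul(22, 4)) = Add(-106, 88) = -18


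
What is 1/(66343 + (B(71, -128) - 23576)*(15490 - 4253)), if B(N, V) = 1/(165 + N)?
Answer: -236/62506280647 ≈ -3.7756e-9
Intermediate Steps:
1/(66343 + (B(71, -128) - 23576)*(15490 - 4253)) = 1/(66343 + (1/(165 + 71) - 23576)*(15490 - 4253)) = 1/(66343 + (1/236 - 23576)*11237) = 1/(66343 - 5563935/236*11237) = 1/(66343 - 62521937595/236) = 1/(-62506280647/236) = -236/62506280647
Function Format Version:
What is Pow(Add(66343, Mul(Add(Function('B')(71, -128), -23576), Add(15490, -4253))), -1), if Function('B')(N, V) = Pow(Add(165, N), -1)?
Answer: Rational(-236, 62506280647) ≈ -3.7756e-9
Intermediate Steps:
Pow(Add(66343, Mul(Add(Function('B')(71, -128), -23576), Add(15490, -4253))), -1) = Pow(Add(66343, Mul(Add(Pow(Add(165, 71), -1), -23576), Add(15490, -4253))), -1) = Pow(Add(66343, Mul(Add(Pow(236, -1), -23576), 11237)), -1) = Pow(Add(66343, Mul(Add(Rational(1, 236), -23576), 11237)), -1) = Pow(Add(66343, Mul(Rational(-5563935, 236), 11237)), -1) = Pow(Add(66343, Rational(-62521937595, 236)), -1) = Pow(Rational(-62506280647, 236), -1) = Rational(-236, 62506280647)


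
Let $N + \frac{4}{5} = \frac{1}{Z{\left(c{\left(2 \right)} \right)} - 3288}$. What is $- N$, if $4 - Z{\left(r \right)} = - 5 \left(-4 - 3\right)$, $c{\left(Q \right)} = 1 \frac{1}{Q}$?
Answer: $\frac{13281}{16595} \approx 0.8003$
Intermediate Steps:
$c{\left(Q \right)} = \frac{1}{Q}$
$Z{\left(r \right)} = -31$ ($Z{\left(r \right)} = 4 - - 5 \left(-4 - 3\right) = 4 - \left(-5\right) \left(-7\right) = 4 - 35 = -31$)
$N = - \frac{13281}{16595}$ ($N = - \frac{4}{5} + \frac{1}{-31 - 3288} = - \frac{4}{5} + \frac{1}{-3319} = - \frac{4}{5} - \frac{1}{3319} = - \frac{13281}{16595} \approx -0.8003$)
$- N = \left(-1\right) \left(- \frac{13281}{16595}\right) = \frac{13281}{16595}$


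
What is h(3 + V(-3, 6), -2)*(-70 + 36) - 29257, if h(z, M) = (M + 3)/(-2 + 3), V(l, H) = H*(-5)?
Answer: -29291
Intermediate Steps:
V(l, H) = -5*H
h(z, M) = 3 + M (h(z, M) = (3 + M)/1 = (3 + M)*1 = 3 + M)
h(3 + V(-3, 6), -2)*(-70 + 36) - 29257 = (3 - 2)*(-70 + 36) - 29257 = 1*(-34) - 29257 = -34 - 29257 = -29291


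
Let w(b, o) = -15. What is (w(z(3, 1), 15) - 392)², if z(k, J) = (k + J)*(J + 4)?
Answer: 165649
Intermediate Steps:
z(k, J) = (4 + J)*(J + k) (z(k, J) = (J + k)*(4 + J) = (4 + J)*(J + k))
(w(z(3, 1), 15) - 392)² = (-15 - 392)² = (-407)² = 165649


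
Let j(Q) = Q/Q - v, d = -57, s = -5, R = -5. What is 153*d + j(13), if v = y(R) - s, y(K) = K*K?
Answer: -8750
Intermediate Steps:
y(K) = K**2
v = 30 (v = (-5)**2 - 1*(-5) = 25 + 5 = 30)
j(Q) = -29 (j(Q) = Q/Q - 1*30 = 1 - 30 = -29)
153*d + j(13) = 153*(-57) - 29 = -8721 - 29 = -8750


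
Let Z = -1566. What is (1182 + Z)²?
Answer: 147456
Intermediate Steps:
(1182 + Z)² = (1182 - 1566)² = (-384)² = 147456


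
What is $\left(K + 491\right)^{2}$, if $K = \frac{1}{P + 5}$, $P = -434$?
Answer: $\frac{44368367044}{184041} \approx 2.4108 \cdot 10^{5}$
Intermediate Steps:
$K = - \frac{1}{429}$ ($K = \frac{1}{-434 + 5} = \frac{1}{-429} = - \frac{1}{429} \approx -0.002331$)
$\left(K + 491\right)^{2} = \left(- \frac{1}{429} + 491\right)^{2} = \left(\frac{210638}{429}\right)^{2} = \frac{44368367044}{184041}$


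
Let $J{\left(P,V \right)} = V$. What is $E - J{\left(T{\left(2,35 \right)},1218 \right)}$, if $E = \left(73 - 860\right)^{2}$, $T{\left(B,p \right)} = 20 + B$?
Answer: $618151$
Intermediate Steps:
$E = 619369$ ($E = \left(-787\right)^{2} = 619369$)
$E - J{\left(T{\left(2,35 \right)},1218 \right)} = 619369 - 1218 = 618151$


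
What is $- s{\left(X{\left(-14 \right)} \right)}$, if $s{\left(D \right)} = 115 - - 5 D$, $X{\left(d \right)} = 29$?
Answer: $-260$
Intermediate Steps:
$s{\left(D \right)} = 115 + 5 D$
$- s{\left(X{\left(-14 \right)} \right)} = - (115 + 5 \cdot 29) = - (115 + 145) = \left(-1\right) 260 = -260$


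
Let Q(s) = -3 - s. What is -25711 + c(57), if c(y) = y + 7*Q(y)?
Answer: -26074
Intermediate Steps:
c(y) = -21 - 6*y (c(y) = y + 7*(-3 - y) = y + (-21 - 7*y) = -21 - 6*y)
-25711 + c(57) = -25711 + (-21 - 6*57) = -25711 + (-21 - 342) = -25711 - 363 = -26074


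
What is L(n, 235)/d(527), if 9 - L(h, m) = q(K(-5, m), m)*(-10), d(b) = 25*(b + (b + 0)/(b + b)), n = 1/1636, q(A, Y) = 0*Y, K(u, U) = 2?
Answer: 18/26375 ≈ 0.00068246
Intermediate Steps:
q(A, Y) = 0
n = 1/1636 ≈ 0.00061125
d(b) = 25/2 + 25*b (d(b) = 25*(b + b/((2*b))) = 25*(b + b*(1/(2*b))) = 25*(b + ½) = 25*(½ + b) = 25/2 + 25*b)
L(h, m) = 9 (L(h, m) = 9 - 0*(-10) = 9 - 1*0 = 9 + 0 = 9)
L(n, 235)/d(527) = 9/(25/2 + 25*527) = 9/(25/2 + 13175) = 9/(26375/2) = 9*(2/26375) = 18/26375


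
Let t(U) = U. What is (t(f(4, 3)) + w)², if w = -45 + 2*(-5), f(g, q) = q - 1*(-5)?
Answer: 2209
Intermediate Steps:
f(g, q) = 5 + q (f(g, q) = q + 5 = 5 + q)
w = -55 (w = -45 - 10 = -55)
(t(f(4, 3)) + w)² = ((5 + 3) - 55)² = (8 - 55)² = (-47)² = 2209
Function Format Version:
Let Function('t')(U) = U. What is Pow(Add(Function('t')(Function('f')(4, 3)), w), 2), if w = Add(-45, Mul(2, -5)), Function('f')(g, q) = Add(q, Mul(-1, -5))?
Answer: 2209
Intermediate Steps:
Function('f')(g, q) = Add(5, q) (Function('f')(g, q) = Add(q, 5) = Add(5, q))
w = -55 (w = Add(-45, -10) = -55)
Pow(Add(Function('t')(Function('f')(4, 3)), w), 2) = Pow(Add(Add(5, 3), -55), 2) = Pow(Add(8, -55), 2) = Pow(-47, 2) = 2209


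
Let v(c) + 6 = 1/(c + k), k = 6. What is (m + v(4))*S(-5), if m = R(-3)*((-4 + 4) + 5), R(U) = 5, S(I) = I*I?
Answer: 955/2 ≈ 477.50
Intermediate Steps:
S(I) = I²
m = 25 (m = 5*((-4 + 4) + 5) = 5*(0 + 5) = 5*5 = 25)
v(c) = -6 + 1/(6 + c) (v(c) = -6 + 1/(c + 6) = -6 + 1/(6 + c))
(m + v(4))*S(-5) = (25 + (-35 - 6*4)/(6 + 4))*(-5)² = (25 + (-35 - 24)/10)*25 = (25 + (⅒)*(-59))*25 = (25 - 59/10)*25 = (191/10)*25 = 955/2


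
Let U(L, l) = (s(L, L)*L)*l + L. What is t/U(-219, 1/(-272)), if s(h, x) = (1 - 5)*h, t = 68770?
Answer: 4676360/33069 ≈ 141.41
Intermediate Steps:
s(h, x) = -4*h
U(L, l) = L - 4*l*L**2 (U(L, l) = ((-4*L)*L)*l + L = (-4*L**2)*l + L = -4*l*L**2 + L = L - 4*l*L**2)
t/U(-219, 1/(-272)) = 68770/((-219*(1 - 4*(-219)/(-272)))) = 68770/((-219*(1 - 4*(-219)*(-1/272)))) = 68770/((-219*(1 - 219/68))) = 68770/((-219*(-151/68))) = 68770/(33069/68) = 68770*(68/33069) = 4676360/33069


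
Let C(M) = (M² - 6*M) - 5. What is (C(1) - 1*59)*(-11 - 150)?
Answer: 11109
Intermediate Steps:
C(M) = -5 + M² - 6*M
(C(1) - 1*59)*(-11 - 150) = ((-5 + 1² - 6*1) - 1*59)*(-11 - 150) = ((-5 + 1 - 6) - 59)*(-161) = (-10 - 59)*(-161) = -69*(-161) = 11109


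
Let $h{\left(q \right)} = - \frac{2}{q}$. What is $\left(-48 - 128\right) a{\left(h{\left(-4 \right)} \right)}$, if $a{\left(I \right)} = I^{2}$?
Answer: $-44$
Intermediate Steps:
$\left(-48 - 128\right) a{\left(h{\left(-4 \right)} \right)} = \left(-48 - 128\right) \left(- \frac{2}{-4}\right)^{2} = - 176 \left(\left(-2\right) \left(- \frac{1}{4}\right)\right)^{2} = - \frac{176}{4} = \left(-176\right) \frac{1}{4} = -44$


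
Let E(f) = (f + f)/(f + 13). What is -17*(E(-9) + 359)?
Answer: -12053/2 ≈ -6026.5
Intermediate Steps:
E(f) = 2*f/(13 + f) (E(f) = (2*f)/(13 + f) = 2*f/(13 + f))
-17*(E(-9) + 359) = -17*(2*(-9)/(13 - 9) + 359) = -17*(2*(-9)/4 + 359) = -17*(2*(-9)*(¼) + 359) = -17*(-9/2 + 359) = -17*709/2 = -12053/2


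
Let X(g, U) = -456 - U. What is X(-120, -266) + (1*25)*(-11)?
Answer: -465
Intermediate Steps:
X(-120, -266) + (1*25)*(-11) = (-456 - 1*(-266)) + (1*25)*(-11) = (-456 + 266) + 25*(-11) = -190 - 275 = -465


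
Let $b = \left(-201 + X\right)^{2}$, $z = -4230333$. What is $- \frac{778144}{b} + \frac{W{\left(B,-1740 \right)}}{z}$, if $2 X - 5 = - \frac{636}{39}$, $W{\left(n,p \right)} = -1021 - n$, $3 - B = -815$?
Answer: $- \frac{82415158564123}{4523186262591} \approx -18.221$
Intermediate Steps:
$B = 818$ ($B = 3 - -815 = 3 + 815 = 818$)
$X = - \frac{147}{26}$ ($X = \frac{5}{2} + \frac{\left(-636\right) \frac{1}{39}}{2} = \frac{5}{2} + \frac{1}{2} \left(- \frac{212}{13}\right) = \frac{5}{2} - \frac{106}{13} = - \frac{147}{26} \approx -5.6538$)
$b = \frac{28869129}{676}$ ($b = \left(-201 - \frac{147}{26}\right)^{2} = \left(- \frac{5373}{26}\right)^{2} = \frac{28869129}{676} \approx 42706.0$)
$- \frac{778144}{b} + \frac{W{\left(B,-1740 \right)}}{z} = - \frac{778144}{\frac{28869129}{676}} + \frac{-1021 - 818}{-4230333} = \left(-778144\right) \frac{676}{28869129} + \left(-1021 - 818\right) \left(- \frac{1}{4230333}\right) = - \frac{526025344}{28869129} - - \frac{613}{1410111} = - \frac{526025344}{28869129} + \frac{613}{1410111} = - \frac{82415158564123}{4523186262591}$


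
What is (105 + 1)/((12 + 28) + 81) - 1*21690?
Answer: -2624384/121 ≈ -21689.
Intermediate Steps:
(105 + 1)/((12 + 28) + 81) - 1*21690 = 106/(40 + 81) - 21690 = 106/121 - 21690 = -2624384/121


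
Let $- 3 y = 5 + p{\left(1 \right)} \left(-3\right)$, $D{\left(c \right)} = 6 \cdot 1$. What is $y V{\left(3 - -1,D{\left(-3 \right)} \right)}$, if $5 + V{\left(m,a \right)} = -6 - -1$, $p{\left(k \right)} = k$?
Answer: $\frac{20}{3} \approx 6.6667$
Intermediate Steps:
$D{\left(c \right)} = 6$
$V{\left(m,a \right)} = -10$ ($V{\left(m,a \right)} = -5 - 5 = -10$)
$y = - \frac{2}{3}$ ($y = - \frac{5 + 1 \left(-3\right)}{3} = - \frac{5 - 3}{3} = \left(- \frac{1}{3}\right) 2 = - \frac{2}{3} \approx -0.66667$)
$y V{\left(3 - -1,D{\left(-3 \right)} \right)} = \left(- \frac{2}{3}\right) \left(-10\right) = \frac{20}{3}$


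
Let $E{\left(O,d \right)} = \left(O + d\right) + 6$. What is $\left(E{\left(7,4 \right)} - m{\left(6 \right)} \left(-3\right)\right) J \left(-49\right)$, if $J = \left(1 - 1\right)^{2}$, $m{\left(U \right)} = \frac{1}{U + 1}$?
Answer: $0$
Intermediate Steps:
$E{\left(O,d \right)} = 6 + O + d$
$m{\left(U \right)} = \frac{1}{1 + U}$
$J = 0$ ($J = \left(1 + \left(-3 + 2\right)\right)^{2} = \left(1 - 1\right)^{2} = 0^{2} = 0$)
$\left(E{\left(7,4 \right)} - m{\left(6 \right)} \left(-3\right)\right) J \left(-49\right) = \left(\left(6 + 7 + 4\right) - \frac{1}{1 + 6} \left(-3\right)\right) 0 \left(-49\right) = \left(17 - \frac{1}{7} \left(-3\right)\right) 0 \left(-49\right) = \left(17 - - \frac{3}{7}\right) 0 \left(-49\right) = \left(17 + \frac{3}{7}\right) 0 \left(-49\right) = \frac{122}{7} \cdot 0 \left(-49\right) = 0 \left(-49\right) = 0$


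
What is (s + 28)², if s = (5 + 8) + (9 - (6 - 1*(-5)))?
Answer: 1521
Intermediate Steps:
s = 11 (s = 13 + (9 - (6 + 5)) = 13 + (9 - 1*11) = 13 + (9 - 11) = 13 - 2 = 11)
(s + 28)² = (11 + 28)² = 39² = 1521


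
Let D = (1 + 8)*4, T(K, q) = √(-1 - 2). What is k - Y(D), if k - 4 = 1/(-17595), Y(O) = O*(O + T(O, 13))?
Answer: -22732741/17595 - 36*I*√3 ≈ -1292.0 - 62.354*I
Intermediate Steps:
T(K, q) = I*√3 (T(K, q) = √(-3) = I*√3)
D = 36 (D = 9*4 = 36)
Y(O) = O*(O + I*√3)
k = 70379/17595 (k = 4 + 1/(-17595) = 4 - 1/17595 = 70379/17595 ≈ 3.9999)
k - Y(D) = 70379/17595 - 36*(36 + I*√3) = 70379/17595 - (1296 + 36*I*√3) = 70379/17595 + (-1296 - 36*I*√3) = -22732741/17595 - 36*I*√3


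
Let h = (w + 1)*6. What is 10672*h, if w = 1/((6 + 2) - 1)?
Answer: 512256/7 ≈ 73179.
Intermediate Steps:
w = ⅐ (w = 1/(8 - 1) = 1/7 = ⅐ ≈ 0.14286)
h = 48/7 (h = (⅐ + 1)*6 = (8/7)*6 = 48/7 ≈ 6.8571)
10672*h = 10672*(48/7) = 512256/7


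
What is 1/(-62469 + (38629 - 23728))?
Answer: -1/47568 ≈ -2.1023e-5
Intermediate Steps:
1/(-62469 + (38629 - 23728)) = 1/(-62469 + 14901) = 1/(-47568) = -1/47568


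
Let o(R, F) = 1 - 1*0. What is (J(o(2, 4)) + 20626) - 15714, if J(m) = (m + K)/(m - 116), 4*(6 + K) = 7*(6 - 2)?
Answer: 564878/115 ≈ 4912.0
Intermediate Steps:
K = 1 (K = -6 + (7*(6 - 2))/4 = -6 + (7*4)/4 = -6 + (1/4)*28 = -6 + 7 = 1)
o(R, F) = 1 (o(R, F) = 1 + 0 = 1)
J(m) = (1 + m)/(-116 + m) (J(m) = (m + 1)/(m - 116) = (1 + m)/(-116 + m))
(J(o(2, 4)) + 20626) - 15714 = ((1 + 1)/(-116 + 1) + 20626) - 15714 = (2/(-115) + 20626) - 15714 = (-1/115*2 + 20626) - 15714 = (-2/115 + 20626) - 15714 = 2371988/115 - 15714 = 564878/115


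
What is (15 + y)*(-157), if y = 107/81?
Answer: -207554/81 ≈ -2562.4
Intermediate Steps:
y = 107/81 (y = 107*(1/81) = 107/81 ≈ 1.3210)
(15 + y)*(-157) = (15 + 107/81)*(-157) = (1322/81)*(-157) = -207554/81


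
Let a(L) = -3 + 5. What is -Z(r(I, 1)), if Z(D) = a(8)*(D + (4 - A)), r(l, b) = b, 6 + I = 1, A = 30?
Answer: 50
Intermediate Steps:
I = -5 (I = -6 + 1 = -5)
a(L) = 2
Z(D) = -52 + 2*D (Z(D) = 2*(D + (4 - 1*30)) = 2*(D + (4 - 30)) = 2*(D - 26) = 2*(-26 + D) = -52 + 2*D)
-Z(r(I, 1)) = -(-52 + 2*1) = -(-52 + 2) = -1*(-50) = 50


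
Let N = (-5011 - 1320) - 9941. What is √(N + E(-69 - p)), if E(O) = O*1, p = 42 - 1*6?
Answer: I*√16377 ≈ 127.97*I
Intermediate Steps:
N = -16272 (N = -6331 - 9941 = -16272)
p = 36 (p = 42 - 6 = 36)
E(O) = O
√(N + E(-69 - p)) = √(-16272 + (-69 - 1*36)) = √(-16272 + (-69 - 36)) = √(-16272 - 105) = √(-16377) = I*√16377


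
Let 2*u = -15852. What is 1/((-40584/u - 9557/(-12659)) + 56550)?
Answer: 16722539/945757830723 ≈ 1.7682e-5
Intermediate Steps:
u = -7926 (u = (½)*(-15852) = -7926)
1/((-40584/u - 9557/(-12659)) + 56550) = 1/((-40584/(-7926) - 9557/(-12659)) + 56550) = 1/((-40584*(-1/7926) - 9557*(-1/12659)) + 56550) = 1/((6764/1321 + 9557/12659) + 56550) = 1/(98250273/16722539 + 56550) = 1/(945757830723/16722539) = 16722539/945757830723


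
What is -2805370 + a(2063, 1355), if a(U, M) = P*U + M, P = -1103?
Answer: -5079504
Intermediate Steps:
a(U, M) = M - 1103*U (a(U, M) = -1103*U + M = M - 1103*U)
-2805370 + a(2063, 1355) = -2805370 + (1355 - 1103*2063) = -2805370 + (1355 - 2275489) = -2805370 - 2274134 = -5079504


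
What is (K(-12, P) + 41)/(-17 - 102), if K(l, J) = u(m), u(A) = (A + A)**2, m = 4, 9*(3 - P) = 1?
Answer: -15/17 ≈ -0.88235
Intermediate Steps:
P = 26/9 (P = 3 - 1/9*1 = 3 - 1/9 = 26/9 ≈ 2.8889)
u(A) = 4*A**2 (u(A) = (2*A)**2 = 4*A**2)
K(l, J) = 64 (K(l, J) = 4*4**2 = 4*16 = 64)
(K(-12, P) + 41)/(-17 - 102) = (64 + 41)/(-17 - 102) = 105/(-119) = 105*(-1/119) = -15/17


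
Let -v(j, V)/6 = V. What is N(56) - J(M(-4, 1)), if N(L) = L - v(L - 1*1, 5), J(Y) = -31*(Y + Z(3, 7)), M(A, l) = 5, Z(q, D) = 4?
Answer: 365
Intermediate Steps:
J(Y) = -124 - 31*Y (J(Y) = -31*(Y + 4) = -31*(4 + Y) = -124 - 31*Y)
v(j, V) = -6*V
N(L) = 30 + L (N(L) = L - (-6)*5 = L - 1*(-30) = L + 30 = 30 + L)
N(56) - J(M(-4, 1)) = (30 + 56) - (-124 - 31*5) = 86 - (-124 - 155) = 86 - 1*(-279) = 86 + 279 = 365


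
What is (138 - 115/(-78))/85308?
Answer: 10879/6654024 ≈ 0.0016349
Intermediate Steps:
(138 - 115/(-78))/85308 = (138 - 115*(-1/78))*(1/85308) = (138 + 115/78)*(1/85308) = (10879/78)*(1/85308) = 10879/6654024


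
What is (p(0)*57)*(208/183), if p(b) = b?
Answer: 0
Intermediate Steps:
(p(0)*57)*(208/183) = (0*57)*(208/183) = 0*(208*(1/183)) = 0*(208/183) = 0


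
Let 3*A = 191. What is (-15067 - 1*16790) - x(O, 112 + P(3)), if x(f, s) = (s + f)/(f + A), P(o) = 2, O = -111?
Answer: -4523685/142 ≈ -31857.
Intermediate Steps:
A = 191/3 (A = (1/3)*191 = 191/3 ≈ 63.667)
x(f, s) = (f + s)/(191/3 + f) (x(f, s) = (s + f)/(f + 191/3) = (f + s)/(191/3 + f))
(-15067 - 1*16790) - x(O, 112 + P(3)) = (-15067 - 1*16790) - 3*(-111 + (112 + 2))/(191 + 3*(-111)) = (-15067 - 16790) - 3*(-111 + 114)/(191 - 333) = -31857 - 3*3/(-142) = -31857 - 3*(-1)*3/142 = -31857 - 1*(-9/142) = -31857 + 9/142 = -4523685/142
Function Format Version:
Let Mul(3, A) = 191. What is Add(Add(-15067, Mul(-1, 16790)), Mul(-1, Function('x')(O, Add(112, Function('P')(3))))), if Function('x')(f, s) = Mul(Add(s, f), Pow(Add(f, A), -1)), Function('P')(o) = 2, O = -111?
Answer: Rational(-4523685, 142) ≈ -31857.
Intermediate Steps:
A = Rational(191, 3) (A = Mul(Rational(1, 3), 191) = Rational(191, 3) ≈ 63.667)
Function('x')(f, s) = Mul(Pow(Add(Rational(191, 3), f), -1), Add(f, s)) (Function('x')(f, s) = Mul(Add(s, f), Pow(Add(f, Rational(191, 3)), -1)) = Mul(Add(f, s), Pow(Add(Rational(191, 3), f), -1)) = Mul(Pow(Add(Rational(191, 3), f), -1), Add(f, s)))
Add(Add(-15067, Mul(-1, 16790)), Mul(-1, Function('x')(O, Add(112, Function('P')(3))))) = Add(Add(-15067, Mul(-1, 16790)), Mul(-1, Mul(3, Pow(Add(191, Mul(3, -111)), -1), Add(-111, Add(112, 2))))) = Add(Add(-15067, -16790), Mul(-1, Mul(3, Pow(Add(191, -333), -1), Add(-111, 114)))) = Add(-31857, Mul(-1, Mul(3, Pow(-142, -1), 3))) = Add(-31857, Mul(-1, Mul(3, Rational(-1, 142), 3))) = Add(-31857, Mul(-1, Rational(-9, 142))) = Add(-31857, Rational(9, 142)) = Rational(-4523685, 142)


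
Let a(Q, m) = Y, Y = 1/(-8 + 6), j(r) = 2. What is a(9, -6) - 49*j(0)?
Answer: -197/2 ≈ -98.500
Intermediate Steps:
Y = -½ (Y = 1/(-2) = -½ ≈ -0.50000)
a(Q, m) = -½
a(9, -6) - 49*j(0) = -½ - 49*2 = -½ - 98 = -197/2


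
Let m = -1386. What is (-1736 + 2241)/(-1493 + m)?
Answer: -505/2879 ≈ -0.17541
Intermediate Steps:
(-1736 + 2241)/(-1493 + m) = (-1736 + 2241)/(-1493 - 1386) = 505/(-2879) = 505*(-1/2879) = -505/2879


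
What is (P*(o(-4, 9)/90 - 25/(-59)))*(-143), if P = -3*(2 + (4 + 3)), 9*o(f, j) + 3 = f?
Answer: 2836691/1770 ≈ 1602.7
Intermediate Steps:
o(f, j) = -⅓ + f/9
P = -27 (P = -3*(2 + 7) = -3*9 = -27)
(P*(o(-4, 9)/90 - 25/(-59)))*(-143) = -27*((-⅓ + (⅑)*(-4))/90 - 25/(-59))*(-143) = -27*((-⅓ - 4/9)*(1/90) - 25*(-1/59))*(-143) = -27*(-7/9*1/90 + 25/59)*(-143) = -27*(-7/810 + 25/59)*(-143) = -27*19837/47790*(-143) = -19837/1770*(-143) = 2836691/1770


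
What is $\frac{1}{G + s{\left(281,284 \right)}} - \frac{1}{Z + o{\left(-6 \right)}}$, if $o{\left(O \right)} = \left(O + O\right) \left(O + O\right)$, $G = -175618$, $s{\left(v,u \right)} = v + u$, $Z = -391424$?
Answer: $- \frac{216227}{68494737840} \approx -3.1568 \cdot 10^{-6}$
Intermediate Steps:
$s{\left(v,u \right)} = u + v$
$o{\left(O \right)} = 4 O^{2}$ ($o{\left(O \right)} = 2 O 2 O = 4 O^{2}$)
$\frac{1}{G + s{\left(281,284 \right)}} - \frac{1}{Z + o{\left(-6 \right)}} = \frac{1}{-175618 + \left(284 + 281\right)} - \frac{1}{-391424 + 4 \left(-6\right)^{2}} = \frac{1}{-175618 + 565} - \frac{1}{-391424 + 4 \cdot 36} = \frac{1}{-175053} - \frac{1}{-391424 + 144} = - \frac{1}{175053} - \frac{1}{-391280} = - \frac{1}{175053} - - \frac{1}{391280} = - \frac{1}{175053} + \frac{1}{391280} = - \frac{216227}{68494737840}$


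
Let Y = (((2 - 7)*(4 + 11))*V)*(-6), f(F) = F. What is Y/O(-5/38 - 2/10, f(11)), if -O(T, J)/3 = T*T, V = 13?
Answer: -23465000/1323 ≈ -17736.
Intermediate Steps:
O(T, J) = -3*T**2 (O(T, J) = -3*T*T = -3*T**2)
Y = 5850 (Y = (((2 - 7)*(4 + 11))*13)*(-6) = (-5*15*13)*(-6) = -75*13*(-6) = -975*(-6) = 5850)
Y/O(-5/38 - 2/10, f(11)) = 5850/((-3*(-5/38 - 2/10)**2)) = 5850/((-3*(-5*1/38 - 2*1/10)**2)) = 5850/((-3*(-5/38 - 1/5)**2)) = 5850/((-3*(-63/190)**2)) = 5850/((-3*3969/36100)) = 5850/(-11907/36100) = 5850*(-36100/11907) = -23465000/1323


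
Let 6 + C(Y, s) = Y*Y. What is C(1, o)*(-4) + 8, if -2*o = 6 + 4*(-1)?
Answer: 28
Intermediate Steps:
o = -1 (o = -(6 + 4*(-1))/2 = -(6 - 4)/2 = -1/2*2 = -1)
C(Y, s) = -6 + Y**2 (C(Y, s) = -6 + Y*Y = -6 + Y**2)
C(1, o)*(-4) + 8 = (-6 + 1**2)*(-4) + 8 = (-6 + 1)*(-4) + 8 = -5*(-4) + 8 = 20 + 8 = 28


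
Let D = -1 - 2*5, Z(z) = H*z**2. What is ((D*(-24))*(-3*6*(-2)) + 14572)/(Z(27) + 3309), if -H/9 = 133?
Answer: -6019/217326 ≈ -0.027696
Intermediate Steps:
H = -1197 (H = -9*133 = -1197)
Z(z) = -1197*z**2
D = -11 (D = -1 - 10 = -11)
((D*(-24))*(-3*6*(-2)) + 14572)/(Z(27) + 3309) = ((-11*(-24))*(-3*6*(-2)) + 14572)/(-1197*27**2 + 3309) = (264*(-18*(-2)) + 14572)/(-1197*729 + 3309) = (264*36 + 14572)/(-872613 + 3309) = (9504 + 14572)/(-869304) = 24076*(-1/869304) = -6019/217326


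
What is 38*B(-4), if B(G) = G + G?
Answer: -304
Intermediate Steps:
B(G) = 2*G
38*B(-4) = 38*(2*(-4)) = 38*(-8) = -304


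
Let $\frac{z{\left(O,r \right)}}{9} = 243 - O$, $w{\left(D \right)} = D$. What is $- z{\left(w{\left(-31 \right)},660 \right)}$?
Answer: $-2466$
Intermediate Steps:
$z{\left(O,r \right)} = 2187 - 9 O$ ($z{\left(O,r \right)} = 9 \left(243 - O\right) = 2187 - 9 O$)
$- z{\left(w{\left(-31 \right)},660 \right)} = - (2187 - -279) = - (2187 + 279) = \left(-1\right) 2466 = -2466$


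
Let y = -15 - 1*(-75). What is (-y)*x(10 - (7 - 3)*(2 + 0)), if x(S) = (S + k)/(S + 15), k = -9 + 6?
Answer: 60/17 ≈ 3.5294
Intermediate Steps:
k = -3
y = 60 (y = -15 + 75 = 60)
x(S) = (-3 + S)/(15 + S) (x(S) = (S - 3)/(S + 15) = (-3 + S)/(15 + S))
(-y)*x(10 - (7 - 3)*(2 + 0)) = (-1*60)*((-3 + (10 - (7 - 3)*(2 + 0)))/(15 + (10 - (7 - 3)*(2 + 0)))) = -60*(-3 + (10 - 4*2))/(15 + (10 - 4*2)) = -60*(-3 + (10 - 1*8))/(15 + (10 - 1*8)) = -60*(-3 + (10 - 8))/(15 + (10 - 8)) = -60*(-3 + 2)/(15 + 2) = -60*(-1)/17 = -60*(-1/17) = 60/17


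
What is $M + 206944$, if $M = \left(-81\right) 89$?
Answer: $199735$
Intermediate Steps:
$M = -7209$
$M + 206944 = -7209 + 206944 = 199735$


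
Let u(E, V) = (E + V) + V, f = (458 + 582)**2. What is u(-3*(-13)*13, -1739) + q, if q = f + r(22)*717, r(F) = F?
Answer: 1094403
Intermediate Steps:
f = 1081600 (f = 1040**2 = 1081600)
u(E, V) = E + 2*V
q = 1097374 (q = 1081600 + 22*717 = 1081600 + 15774 = 1097374)
u(-3*(-13)*13, -1739) + q = (-3*(-13)*13 + 2*(-1739)) + 1097374 = (39*13 - 3478) + 1097374 = (507 - 3478) + 1097374 = -2971 + 1097374 = 1094403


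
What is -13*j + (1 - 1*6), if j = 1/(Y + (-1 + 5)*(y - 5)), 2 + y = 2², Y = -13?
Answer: -112/25 ≈ -4.4800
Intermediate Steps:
y = 2 (y = -2 + 2² = -2 + 4 = 2)
j = -1/25 (j = 1/(-13 + (-1 + 5)*(2 - 5)) = 1/(-13 + 4*(-3)) = 1/(-13 - 12) = 1/(-25) = -1/25 ≈ -0.040000)
-13*j + (1 - 1*6) = -13*(-1/25) + (1 - 1*6) = 13/25 + (1 - 6) = 13/25 - 5 = -112/25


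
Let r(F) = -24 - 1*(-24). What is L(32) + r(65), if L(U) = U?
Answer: 32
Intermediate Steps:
r(F) = 0 (r(F) = -24 + 24 = 0)
L(32) + r(65) = 32 + 0 = 32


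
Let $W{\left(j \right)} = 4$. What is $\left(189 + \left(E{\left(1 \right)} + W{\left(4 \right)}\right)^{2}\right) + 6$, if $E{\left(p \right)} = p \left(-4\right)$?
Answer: $195$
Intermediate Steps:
$E{\left(p \right)} = - 4 p$
$\left(189 + \left(E{\left(1 \right)} + W{\left(4 \right)}\right)^{2}\right) + 6 = \left(189 + \left(\left(-4\right) 1 + 4\right)^{2}\right) + 6 = \left(189 + \left(-4 + 4\right)^{2}\right) + 6 = \left(189 + 0^{2}\right) + 6 = \left(189 + 0\right) + 6 = 189 + 6 = 195$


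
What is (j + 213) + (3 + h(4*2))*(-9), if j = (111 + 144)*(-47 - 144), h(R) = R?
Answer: -48591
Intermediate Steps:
j = -48705 (j = 255*(-191) = -48705)
(j + 213) + (3 + h(4*2))*(-9) = (-48705 + 213) + (3 + 4*2)*(-9) = -48492 + (3 + 8)*(-9) = -48492 + 11*(-9) = -48492 - 99 = -48591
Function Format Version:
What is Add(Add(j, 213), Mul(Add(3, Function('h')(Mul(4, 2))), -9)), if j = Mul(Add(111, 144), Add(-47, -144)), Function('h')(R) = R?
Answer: -48591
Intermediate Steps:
j = -48705 (j = Mul(255, -191) = -48705)
Add(Add(j, 213), Mul(Add(3, Function('h')(Mul(4, 2))), -9)) = Add(Add(-48705, 213), Mul(Add(3, Mul(4, 2)), -9)) = Add(-48492, Mul(Add(3, 8), -9)) = Add(-48492, Mul(11, -9)) = Add(-48492, -99) = -48591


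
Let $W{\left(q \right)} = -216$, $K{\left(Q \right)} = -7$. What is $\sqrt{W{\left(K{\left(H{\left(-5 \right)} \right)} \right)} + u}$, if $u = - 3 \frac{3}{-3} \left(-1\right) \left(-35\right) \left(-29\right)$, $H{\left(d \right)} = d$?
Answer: $i \sqrt{3261} \approx 57.105 i$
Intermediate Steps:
$u = -3045$ ($u = - 3 \cdot 3 \left(- \frac{1}{3}\right) \left(-1\right) \left(-35\right) \left(-29\right) = \left(-3\right) \left(-1\right) \left(-1\right) \left(-35\right) \left(-29\right) = 3 \left(-1\right) \left(-35\right) \left(-29\right) = \left(-3\right) \left(-35\right) \left(-29\right) = 105 \left(-29\right) = -3045$)
$\sqrt{W{\left(K{\left(H{\left(-5 \right)} \right)} \right)} + u} = \sqrt{-216 - 3045} = \sqrt{-3261} = i \sqrt{3261}$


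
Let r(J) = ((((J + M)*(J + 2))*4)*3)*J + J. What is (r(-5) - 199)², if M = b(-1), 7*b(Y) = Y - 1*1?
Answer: 65415744/49 ≈ 1.3350e+6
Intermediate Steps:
b(Y) = -⅐ + Y/7 (b(Y) = (Y - 1*1)/7 = (Y - 1)/7 = (-1 + Y)/7 = -⅐ + Y/7)
M = -2/7 (M = -⅐ + (⅐)*(-1) = -⅐ - ⅐ = -2/7 ≈ -0.28571)
r(J) = J + 12*J*(2 + J)*(-2/7 + J) (r(J) = ((((J - 2/7)*(J + 2))*4)*3)*J + J = ((((-2/7 + J)*(2 + J))*4)*3)*J + J = ((((2 + J)*(-2/7 + J))*4)*3)*J + J = ((4*(2 + J)*(-2/7 + J))*3)*J + J = (12*(2 + J)*(-2/7 + J))*J + J = 12*J*(2 + J)*(-2/7 + J) + J = J + 12*J*(2 + J)*(-2/7 + J))
(r(-5) - 199)² = ((⅐)*(-5)*(-41 + 84*(-5)² + 144*(-5)) - 199)² = ((⅐)*(-5)*(-41 + 84*25 - 720) - 199)² = ((⅐)*(-5)*(-41 + 2100 - 720) - 199)² = ((⅐)*(-5)*1339 - 199)² = (-6695/7 - 199)² = (-8088/7)² = 65415744/49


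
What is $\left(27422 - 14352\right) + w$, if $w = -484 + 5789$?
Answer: $18375$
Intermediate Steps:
$w = 5305$
$\left(27422 - 14352\right) + w = \left(27422 - 14352\right) + 5305 = 13070 + 5305 = 18375$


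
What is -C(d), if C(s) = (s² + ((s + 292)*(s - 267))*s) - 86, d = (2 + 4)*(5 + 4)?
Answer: 3976862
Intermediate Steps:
d = 54 (d = 6*9 = 54)
C(s) = -86 + s² + s*(-267 + s)*(292 + s) (C(s) = (s² + ((292 + s)*(-267 + s))*s) - 86 = (s² + ((-267 + s)*(292 + s))*s) - 86 = (s² + s*(-267 + s)*(292 + s)) - 86 = -86 + s² + s*(-267 + s)*(292 + s))
-C(d) = -(-86 + 54³ - 77964*54 + 26*54²) = -(-86 + 157464 - 4210056 + 26*2916) = -(-86 + 157464 - 4210056 + 75816) = -1*(-3976862) = 3976862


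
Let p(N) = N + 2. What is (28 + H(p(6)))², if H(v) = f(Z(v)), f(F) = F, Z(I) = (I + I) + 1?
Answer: 2025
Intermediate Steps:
Z(I) = 1 + 2*I (Z(I) = 2*I + 1 = 1 + 2*I)
p(N) = 2 + N
H(v) = 1 + 2*v
(28 + H(p(6)))² = (28 + (1 + 2*(2 + 6)))² = (28 + (1 + 2*8))² = (28 + (1 + 16))² = (28 + 17)² = 45² = 2025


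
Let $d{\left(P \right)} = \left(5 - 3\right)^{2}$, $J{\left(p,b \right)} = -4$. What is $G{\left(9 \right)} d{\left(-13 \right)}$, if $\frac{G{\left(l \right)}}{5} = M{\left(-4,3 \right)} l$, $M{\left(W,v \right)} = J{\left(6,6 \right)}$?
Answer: $-720$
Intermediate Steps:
$M{\left(W,v \right)} = -4$
$G{\left(l \right)} = - 20 l$ ($G{\left(l \right)} = 5 \left(- 4 l\right) = - 20 l$)
$d{\left(P \right)} = 4$ ($d{\left(P \right)} = 2^{2} = 4$)
$G{\left(9 \right)} d{\left(-13 \right)} = \left(-20\right) 9 \cdot 4 = \left(-180\right) 4 = -720$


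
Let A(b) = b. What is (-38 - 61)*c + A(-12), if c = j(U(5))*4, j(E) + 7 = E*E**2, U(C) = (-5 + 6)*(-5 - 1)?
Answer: 88296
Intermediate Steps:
U(C) = -6 (U(C) = 1*(-6) = -6)
j(E) = -7 + E**3 (j(E) = -7 + E*E**2 = -7 + E**3)
c = -892 (c = (-7 + (-6)**3)*4 = (-7 - 216)*4 = -223*4 = -892)
(-38 - 61)*c + A(-12) = (-38 - 61)*(-892) - 12 = -99*(-892) - 12 = 88308 - 12 = 88296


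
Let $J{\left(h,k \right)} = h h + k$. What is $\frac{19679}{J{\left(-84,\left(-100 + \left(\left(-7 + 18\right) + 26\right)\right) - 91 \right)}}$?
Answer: $\frac{19679}{6902} \approx 2.8512$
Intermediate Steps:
$J{\left(h,k \right)} = k + h^{2}$ ($J{\left(h,k \right)} = h^{2} + k = k + h^{2}$)
$\frac{19679}{J{\left(-84,\left(-100 + \left(\left(-7 + 18\right) + 26\right)\right) - 91 \right)}} = \frac{19679}{\left(\left(-100 + \left(\left(-7 + 18\right) + 26\right)\right) - 91\right) + \left(-84\right)^{2}} = \frac{19679}{\left(\left(-100 + \left(11 + 26\right)\right) - 91\right) + 7056} = \frac{19679}{\left(\left(-100 + 37\right) - 91\right) + 7056} = \frac{19679}{\left(-63 - 91\right) + 7056} = \frac{19679}{-154 + 7056} = \frac{19679}{6902}$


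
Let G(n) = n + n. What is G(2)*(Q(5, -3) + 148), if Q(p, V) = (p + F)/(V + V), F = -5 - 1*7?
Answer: 1790/3 ≈ 596.67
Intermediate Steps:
F = -12 (F = -5 - 7 = -12)
G(n) = 2*n
Q(p, V) = (-12 + p)/(2*V) (Q(p, V) = (p - 12)/(V + V) = (-12 + p)/((2*V)) = (-12 + p)*(1/(2*V)) = (-12 + p)/(2*V))
G(2)*(Q(5, -3) + 148) = (2*2)*((1/2)*(-12 + 5)/(-3) + 148) = 4*((1/2)*(-1/3)*(-7) + 148) = 4*(7/6 + 148) = 4*(895/6) = 1790/3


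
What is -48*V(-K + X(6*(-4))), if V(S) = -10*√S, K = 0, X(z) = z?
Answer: 960*I*√6 ≈ 2351.5*I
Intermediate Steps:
-48*V(-K + X(6*(-4))) = -(-480)*√(-1*0 + 6*(-4)) = -(-480)*√(0 - 24) = -(-480)*√(-24) = -(-480)*2*I*√6 = -(-960)*I*√6 = 960*I*√6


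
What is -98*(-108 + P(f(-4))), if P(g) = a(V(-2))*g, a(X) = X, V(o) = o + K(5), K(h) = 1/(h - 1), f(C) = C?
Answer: 9898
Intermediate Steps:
K(h) = 1/(-1 + h)
V(o) = 1/4 + o (V(o) = o + 1/(-1 + 5) = o + 1/4 = 1/4 + o)
P(g) = -7*g/4 (P(g) = (1/4 - 2)*g = -7*g/4)
-98*(-108 + P(f(-4))) = -98*(-108 - 7/4*(-4)) = -98*(-108 + 7) = -98*(-101) = 9898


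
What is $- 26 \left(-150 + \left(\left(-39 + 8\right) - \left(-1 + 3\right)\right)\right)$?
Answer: $4758$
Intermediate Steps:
$- 26 \left(-150 + \left(\left(-39 + 8\right) - \left(-1 + 3\right)\right)\right) = - 26 \left(-150 - 33\right) = \left(-26\right) \left(-183\right) = 4758$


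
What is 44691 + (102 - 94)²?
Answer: 44755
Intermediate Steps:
44691 + (102 - 94)² = 44691 + 8² = 44691 + 64 = 44755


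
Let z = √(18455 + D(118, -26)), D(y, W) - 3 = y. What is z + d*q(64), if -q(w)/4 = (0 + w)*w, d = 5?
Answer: -81920 + 12*√129 ≈ -81784.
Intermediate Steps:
D(y, W) = 3 + y
q(w) = -4*w² (q(w) = -4*(0 + w)*w = -4*w*w = -4*w²)
z = 12*√129 (z = √(18455 + (3 + 118)) = √(18455 + 121) = √18576 = 12*√129 ≈ 136.29)
z + d*q(64) = 12*√129 + 5*(-4*64²) = 12*√129 + 5*(-4*4096) = 12*√129 + 5*(-16384) = 12*√129 - 81920 = -81920 + 12*√129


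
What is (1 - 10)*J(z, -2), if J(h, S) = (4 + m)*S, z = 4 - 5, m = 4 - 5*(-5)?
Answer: 594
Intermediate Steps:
m = 29 (m = 4 + 25 = 29)
z = -1
J(h, S) = 33*S (J(h, S) = (4 + 29)*S = 33*S)
(1 - 10)*J(z, -2) = (1 - 10)*(33*(-2)) = -9*(-66) = 594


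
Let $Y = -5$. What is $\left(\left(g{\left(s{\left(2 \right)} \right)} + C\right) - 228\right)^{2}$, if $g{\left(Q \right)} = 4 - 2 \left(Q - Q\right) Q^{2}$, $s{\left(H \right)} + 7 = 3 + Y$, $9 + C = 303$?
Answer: $4356$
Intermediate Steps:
$C = 294$ ($C = -9 + 303 = 294$)
$s{\left(H \right)} = -9$ ($s{\left(H \right)} = -7 + \left(3 - 5\right) = -7 - 2 = -9$)
$g{\left(Q \right)} = 0$ ($g{\left(Q \right)} = 4 \left(-2\right) 0 Q^{2} = 4 \cdot 0 Q^{2} = 4 \cdot 0 = 0$)
$\left(\left(g{\left(s{\left(2 \right)} \right)} + C\right) - 228\right)^{2} = \left(\left(0 + 294\right) - 228\right)^{2} = \left(294 - 228\right)^{2} = 66^{2} = 4356$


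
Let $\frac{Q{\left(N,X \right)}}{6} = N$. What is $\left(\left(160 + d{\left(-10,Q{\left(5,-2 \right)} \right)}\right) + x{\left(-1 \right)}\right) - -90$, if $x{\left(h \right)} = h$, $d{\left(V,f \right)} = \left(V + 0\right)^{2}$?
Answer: $349$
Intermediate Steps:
$Q{\left(N,X \right)} = 6 N$
$d{\left(V,f \right)} = V^{2}$
$\left(\left(160 + d{\left(-10,Q{\left(5,-2 \right)} \right)}\right) + x{\left(-1 \right)}\right) - -90 = \left(\left(160 + \left(-10\right)^{2}\right) - 1\right) - -90 = \left(\left(160 + 100\right) - 1\right) + 90 = \left(260 - 1\right) + 90 = 259 + 90 = 349$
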